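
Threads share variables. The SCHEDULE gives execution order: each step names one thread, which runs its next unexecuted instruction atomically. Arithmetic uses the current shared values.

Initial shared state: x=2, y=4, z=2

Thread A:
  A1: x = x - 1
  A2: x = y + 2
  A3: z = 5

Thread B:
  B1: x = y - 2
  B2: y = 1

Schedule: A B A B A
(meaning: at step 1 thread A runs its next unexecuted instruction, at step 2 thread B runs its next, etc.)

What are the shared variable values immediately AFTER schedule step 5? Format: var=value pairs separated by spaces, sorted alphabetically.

Step 1: thread A executes A1 (x = x - 1). Shared: x=1 y=4 z=2. PCs: A@1 B@0
Step 2: thread B executes B1 (x = y - 2). Shared: x=2 y=4 z=2. PCs: A@1 B@1
Step 3: thread A executes A2 (x = y + 2). Shared: x=6 y=4 z=2. PCs: A@2 B@1
Step 4: thread B executes B2 (y = 1). Shared: x=6 y=1 z=2. PCs: A@2 B@2
Step 5: thread A executes A3 (z = 5). Shared: x=6 y=1 z=5. PCs: A@3 B@2

Answer: x=6 y=1 z=5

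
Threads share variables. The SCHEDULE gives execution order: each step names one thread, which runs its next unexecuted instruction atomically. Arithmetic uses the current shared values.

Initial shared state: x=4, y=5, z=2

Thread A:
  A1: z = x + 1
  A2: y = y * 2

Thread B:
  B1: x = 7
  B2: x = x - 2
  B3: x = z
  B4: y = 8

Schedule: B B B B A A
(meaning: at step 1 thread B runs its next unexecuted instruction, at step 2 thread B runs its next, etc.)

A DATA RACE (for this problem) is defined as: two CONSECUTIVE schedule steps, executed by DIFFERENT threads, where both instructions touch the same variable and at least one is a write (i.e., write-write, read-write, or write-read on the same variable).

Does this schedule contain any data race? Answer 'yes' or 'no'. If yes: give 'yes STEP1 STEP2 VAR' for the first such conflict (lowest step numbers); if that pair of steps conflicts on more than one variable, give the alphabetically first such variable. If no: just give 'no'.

Answer: no

Derivation:
Steps 1,2: same thread (B). No race.
Steps 2,3: same thread (B). No race.
Steps 3,4: same thread (B). No race.
Steps 4,5: B(r=-,w=y) vs A(r=x,w=z). No conflict.
Steps 5,6: same thread (A). No race.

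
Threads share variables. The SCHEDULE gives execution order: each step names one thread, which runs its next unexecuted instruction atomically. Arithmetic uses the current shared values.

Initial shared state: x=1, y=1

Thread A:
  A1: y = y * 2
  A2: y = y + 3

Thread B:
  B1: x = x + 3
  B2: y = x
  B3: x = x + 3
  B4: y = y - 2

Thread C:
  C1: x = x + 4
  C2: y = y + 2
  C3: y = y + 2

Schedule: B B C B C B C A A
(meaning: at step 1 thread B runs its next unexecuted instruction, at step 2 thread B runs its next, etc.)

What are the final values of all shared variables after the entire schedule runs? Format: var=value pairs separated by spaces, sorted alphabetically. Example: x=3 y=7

Step 1: thread B executes B1 (x = x + 3). Shared: x=4 y=1. PCs: A@0 B@1 C@0
Step 2: thread B executes B2 (y = x). Shared: x=4 y=4. PCs: A@0 B@2 C@0
Step 3: thread C executes C1 (x = x + 4). Shared: x=8 y=4. PCs: A@0 B@2 C@1
Step 4: thread B executes B3 (x = x + 3). Shared: x=11 y=4. PCs: A@0 B@3 C@1
Step 5: thread C executes C2 (y = y + 2). Shared: x=11 y=6. PCs: A@0 B@3 C@2
Step 6: thread B executes B4 (y = y - 2). Shared: x=11 y=4. PCs: A@0 B@4 C@2
Step 7: thread C executes C3 (y = y + 2). Shared: x=11 y=6. PCs: A@0 B@4 C@3
Step 8: thread A executes A1 (y = y * 2). Shared: x=11 y=12. PCs: A@1 B@4 C@3
Step 9: thread A executes A2 (y = y + 3). Shared: x=11 y=15. PCs: A@2 B@4 C@3

Answer: x=11 y=15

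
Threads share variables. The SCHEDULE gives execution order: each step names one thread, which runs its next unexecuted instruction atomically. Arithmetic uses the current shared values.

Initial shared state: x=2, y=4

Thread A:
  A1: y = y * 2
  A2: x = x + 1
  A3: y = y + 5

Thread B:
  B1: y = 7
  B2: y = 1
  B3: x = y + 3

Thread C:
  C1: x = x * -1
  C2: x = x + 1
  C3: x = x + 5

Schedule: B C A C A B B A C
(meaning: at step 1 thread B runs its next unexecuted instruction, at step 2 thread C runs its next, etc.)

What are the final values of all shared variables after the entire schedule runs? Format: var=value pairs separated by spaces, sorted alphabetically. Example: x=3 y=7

Answer: x=9 y=6

Derivation:
Step 1: thread B executes B1 (y = 7). Shared: x=2 y=7. PCs: A@0 B@1 C@0
Step 2: thread C executes C1 (x = x * -1). Shared: x=-2 y=7. PCs: A@0 B@1 C@1
Step 3: thread A executes A1 (y = y * 2). Shared: x=-2 y=14. PCs: A@1 B@1 C@1
Step 4: thread C executes C2 (x = x + 1). Shared: x=-1 y=14. PCs: A@1 B@1 C@2
Step 5: thread A executes A2 (x = x + 1). Shared: x=0 y=14. PCs: A@2 B@1 C@2
Step 6: thread B executes B2 (y = 1). Shared: x=0 y=1. PCs: A@2 B@2 C@2
Step 7: thread B executes B3 (x = y + 3). Shared: x=4 y=1. PCs: A@2 B@3 C@2
Step 8: thread A executes A3 (y = y + 5). Shared: x=4 y=6. PCs: A@3 B@3 C@2
Step 9: thread C executes C3 (x = x + 5). Shared: x=9 y=6. PCs: A@3 B@3 C@3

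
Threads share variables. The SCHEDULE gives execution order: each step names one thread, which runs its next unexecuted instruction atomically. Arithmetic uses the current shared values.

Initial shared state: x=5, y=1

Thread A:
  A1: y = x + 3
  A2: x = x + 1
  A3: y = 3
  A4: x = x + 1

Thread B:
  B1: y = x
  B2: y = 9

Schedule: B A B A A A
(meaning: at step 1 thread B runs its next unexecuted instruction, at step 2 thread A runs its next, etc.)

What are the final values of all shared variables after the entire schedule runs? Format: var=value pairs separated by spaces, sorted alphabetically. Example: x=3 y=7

Answer: x=7 y=3

Derivation:
Step 1: thread B executes B1 (y = x). Shared: x=5 y=5. PCs: A@0 B@1
Step 2: thread A executes A1 (y = x + 3). Shared: x=5 y=8. PCs: A@1 B@1
Step 3: thread B executes B2 (y = 9). Shared: x=5 y=9. PCs: A@1 B@2
Step 4: thread A executes A2 (x = x + 1). Shared: x=6 y=9. PCs: A@2 B@2
Step 5: thread A executes A3 (y = 3). Shared: x=6 y=3. PCs: A@3 B@2
Step 6: thread A executes A4 (x = x + 1). Shared: x=7 y=3. PCs: A@4 B@2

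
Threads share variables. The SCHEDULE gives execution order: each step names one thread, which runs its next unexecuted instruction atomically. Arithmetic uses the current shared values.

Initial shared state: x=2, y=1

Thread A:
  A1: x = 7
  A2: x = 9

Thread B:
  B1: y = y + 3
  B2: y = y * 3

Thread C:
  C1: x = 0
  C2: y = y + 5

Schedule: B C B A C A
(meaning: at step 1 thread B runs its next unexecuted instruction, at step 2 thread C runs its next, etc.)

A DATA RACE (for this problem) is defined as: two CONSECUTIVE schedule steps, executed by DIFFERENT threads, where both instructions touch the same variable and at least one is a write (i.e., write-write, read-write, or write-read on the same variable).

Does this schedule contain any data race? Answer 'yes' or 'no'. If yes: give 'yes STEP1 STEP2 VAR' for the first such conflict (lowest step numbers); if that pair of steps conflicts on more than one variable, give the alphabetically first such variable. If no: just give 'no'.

Answer: no

Derivation:
Steps 1,2: B(r=y,w=y) vs C(r=-,w=x). No conflict.
Steps 2,3: C(r=-,w=x) vs B(r=y,w=y). No conflict.
Steps 3,4: B(r=y,w=y) vs A(r=-,w=x). No conflict.
Steps 4,5: A(r=-,w=x) vs C(r=y,w=y). No conflict.
Steps 5,6: C(r=y,w=y) vs A(r=-,w=x). No conflict.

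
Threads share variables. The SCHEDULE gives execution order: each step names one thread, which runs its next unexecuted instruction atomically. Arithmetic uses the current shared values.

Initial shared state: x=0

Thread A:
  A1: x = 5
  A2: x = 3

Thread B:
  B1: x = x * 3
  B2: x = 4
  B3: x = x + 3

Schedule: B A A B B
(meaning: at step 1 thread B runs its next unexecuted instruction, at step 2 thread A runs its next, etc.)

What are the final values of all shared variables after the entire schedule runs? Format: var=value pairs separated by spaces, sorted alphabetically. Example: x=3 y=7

Step 1: thread B executes B1 (x = x * 3). Shared: x=0. PCs: A@0 B@1
Step 2: thread A executes A1 (x = 5). Shared: x=5. PCs: A@1 B@1
Step 3: thread A executes A2 (x = 3). Shared: x=3. PCs: A@2 B@1
Step 4: thread B executes B2 (x = 4). Shared: x=4. PCs: A@2 B@2
Step 5: thread B executes B3 (x = x + 3). Shared: x=7. PCs: A@2 B@3

Answer: x=7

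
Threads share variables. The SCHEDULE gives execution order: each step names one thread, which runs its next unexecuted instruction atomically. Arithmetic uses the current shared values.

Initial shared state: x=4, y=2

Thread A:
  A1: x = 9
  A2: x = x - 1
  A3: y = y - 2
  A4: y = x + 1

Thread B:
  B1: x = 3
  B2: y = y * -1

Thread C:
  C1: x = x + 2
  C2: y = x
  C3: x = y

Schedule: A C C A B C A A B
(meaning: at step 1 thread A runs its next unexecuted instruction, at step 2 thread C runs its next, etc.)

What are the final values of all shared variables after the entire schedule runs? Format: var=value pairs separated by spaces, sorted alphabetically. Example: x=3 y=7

Step 1: thread A executes A1 (x = 9). Shared: x=9 y=2. PCs: A@1 B@0 C@0
Step 2: thread C executes C1 (x = x + 2). Shared: x=11 y=2. PCs: A@1 B@0 C@1
Step 3: thread C executes C2 (y = x). Shared: x=11 y=11. PCs: A@1 B@0 C@2
Step 4: thread A executes A2 (x = x - 1). Shared: x=10 y=11. PCs: A@2 B@0 C@2
Step 5: thread B executes B1 (x = 3). Shared: x=3 y=11. PCs: A@2 B@1 C@2
Step 6: thread C executes C3 (x = y). Shared: x=11 y=11. PCs: A@2 B@1 C@3
Step 7: thread A executes A3 (y = y - 2). Shared: x=11 y=9. PCs: A@3 B@1 C@3
Step 8: thread A executes A4 (y = x + 1). Shared: x=11 y=12. PCs: A@4 B@1 C@3
Step 9: thread B executes B2 (y = y * -1). Shared: x=11 y=-12. PCs: A@4 B@2 C@3

Answer: x=11 y=-12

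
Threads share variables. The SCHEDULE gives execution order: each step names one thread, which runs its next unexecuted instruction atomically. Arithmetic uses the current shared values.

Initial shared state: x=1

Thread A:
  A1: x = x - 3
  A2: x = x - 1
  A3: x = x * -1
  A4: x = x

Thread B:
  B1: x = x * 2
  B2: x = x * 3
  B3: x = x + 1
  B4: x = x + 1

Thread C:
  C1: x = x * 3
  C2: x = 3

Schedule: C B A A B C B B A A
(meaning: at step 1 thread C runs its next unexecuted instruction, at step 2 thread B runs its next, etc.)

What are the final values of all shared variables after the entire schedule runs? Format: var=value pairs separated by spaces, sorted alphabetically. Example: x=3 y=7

Answer: x=-5

Derivation:
Step 1: thread C executes C1 (x = x * 3). Shared: x=3. PCs: A@0 B@0 C@1
Step 2: thread B executes B1 (x = x * 2). Shared: x=6. PCs: A@0 B@1 C@1
Step 3: thread A executes A1 (x = x - 3). Shared: x=3. PCs: A@1 B@1 C@1
Step 4: thread A executes A2 (x = x - 1). Shared: x=2. PCs: A@2 B@1 C@1
Step 5: thread B executes B2 (x = x * 3). Shared: x=6. PCs: A@2 B@2 C@1
Step 6: thread C executes C2 (x = 3). Shared: x=3. PCs: A@2 B@2 C@2
Step 7: thread B executes B3 (x = x + 1). Shared: x=4. PCs: A@2 B@3 C@2
Step 8: thread B executes B4 (x = x + 1). Shared: x=5. PCs: A@2 B@4 C@2
Step 9: thread A executes A3 (x = x * -1). Shared: x=-5. PCs: A@3 B@4 C@2
Step 10: thread A executes A4 (x = x). Shared: x=-5. PCs: A@4 B@4 C@2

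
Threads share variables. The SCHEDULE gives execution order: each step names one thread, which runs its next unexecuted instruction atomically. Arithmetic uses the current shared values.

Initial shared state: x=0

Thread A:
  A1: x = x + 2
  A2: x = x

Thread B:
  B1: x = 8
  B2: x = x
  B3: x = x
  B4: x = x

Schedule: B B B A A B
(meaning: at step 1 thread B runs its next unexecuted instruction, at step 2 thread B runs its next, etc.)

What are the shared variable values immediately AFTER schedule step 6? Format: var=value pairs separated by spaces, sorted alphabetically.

Step 1: thread B executes B1 (x = 8). Shared: x=8. PCs: A@0 B@1
Step 2: thread B executes B2 (x = x). Shared: x=8. PCs: A@0 B@2
Step 3: thread B executes B3 (x = x). Shared: x=8. PCs: A@0 B@3
Step 4: thread A executes A1 (x = x + 2). Shared: x=10. PCs: A@1 B@3
Step 5: thread A executes A2 (x = x). Shared: x=10. PCs: A@2 B@3
Step 6: thread B executes B4 (x = x). Shared: x=10. PCs: A@2 B@4

Answer: x=10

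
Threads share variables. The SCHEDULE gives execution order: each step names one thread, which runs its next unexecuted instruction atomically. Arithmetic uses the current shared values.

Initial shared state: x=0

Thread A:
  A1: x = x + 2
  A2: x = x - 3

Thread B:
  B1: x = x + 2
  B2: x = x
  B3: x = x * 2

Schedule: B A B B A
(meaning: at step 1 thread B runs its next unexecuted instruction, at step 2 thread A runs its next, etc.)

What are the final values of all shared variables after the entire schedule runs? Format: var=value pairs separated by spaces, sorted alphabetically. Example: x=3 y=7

Step 1: thread B executes B1 (x = x + 2). Shared: x=2. PCs: A@0 B@1
Step 2: thread A executes A1 (x = x + 2). Shared: x=4. PCs: A@1 B@1
Step 3: thread B executes B2 (x = x). Shared: x=4. PCs: A@1 B@2
Step 4: thread B executes B3 (x = x * 2). Shared: x=8. PCs: A@1 B@3
Step 5: thread A executes A2 (x = x - 3). Shared: x=5. PCs: A@2 B@3

Answer: x=5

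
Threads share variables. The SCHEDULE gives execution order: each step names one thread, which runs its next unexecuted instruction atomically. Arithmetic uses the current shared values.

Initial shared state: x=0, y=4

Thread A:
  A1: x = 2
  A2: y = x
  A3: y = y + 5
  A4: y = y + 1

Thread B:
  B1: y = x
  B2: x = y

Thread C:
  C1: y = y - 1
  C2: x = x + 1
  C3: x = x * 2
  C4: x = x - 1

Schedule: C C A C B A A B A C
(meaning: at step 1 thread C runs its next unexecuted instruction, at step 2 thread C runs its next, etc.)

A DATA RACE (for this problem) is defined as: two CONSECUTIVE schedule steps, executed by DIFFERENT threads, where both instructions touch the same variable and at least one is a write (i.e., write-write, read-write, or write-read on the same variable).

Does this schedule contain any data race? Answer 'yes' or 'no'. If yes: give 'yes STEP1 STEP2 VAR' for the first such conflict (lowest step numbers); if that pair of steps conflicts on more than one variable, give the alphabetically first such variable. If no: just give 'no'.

Answer: yes 2 3 x

Derivation:
Steps 1,2: same thread (C). No race.
Steps 2,3: C(x = x + 1) vs A(x = 2). RACE on x (W-W).
Steps 3,4: A(x = 2) vs C(x = x * 2). RACE on x (W-W).
Steps 4,5: C(x = x * 2) vs B(y = x). RACE on x (W-R).
Steps 5,6: B(y = x) vs A(y = x). RACE on y (W-W).
Steps 6,7: same thread (A). No race.
Steps 7,8: A(y = y + 5) vs B(x = y). RACE on y (W-R).
Steps 8,9: B(x = y) vs A(y = y + 1). RACE on y (R-W).
Steps 9,10: A(r=y,w=y) vs C(r=x,w=x). No conflict.
First conflict at steps 2,3.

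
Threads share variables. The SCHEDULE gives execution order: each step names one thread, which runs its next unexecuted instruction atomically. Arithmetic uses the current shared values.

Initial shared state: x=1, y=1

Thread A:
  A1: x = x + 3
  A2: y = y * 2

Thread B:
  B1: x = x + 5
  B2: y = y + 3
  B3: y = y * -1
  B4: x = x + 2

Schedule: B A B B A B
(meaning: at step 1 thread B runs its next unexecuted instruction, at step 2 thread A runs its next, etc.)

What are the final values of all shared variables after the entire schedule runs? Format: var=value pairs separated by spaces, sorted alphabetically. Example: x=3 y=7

Step 1: thread B executes B1 (x = x + 5). Shared: x=6 y=1. PCs: A@0 B@1
Step 2: thread A executes A1 (x = x + 3). Shared: x=9 y=1. PCs: A@1 B@1
Step 3: thread B executes B2 (y = y + 3). Shared: x=9 y=4. PCs: A@1 B@2
Step 4: thread B executes B3 (y = y * -1). Shared: x=9 y=-4. PCs: A@1 B@3
Step 5: thread A executes A2 (y = y * 2). Shared: x=9 y=-8. PCs: A@2 B@3
Step 6: thread B executes B4 (x = x + 2). Shared: x=11 y=-8. PCs: A@2 B@4

Answer: x=11 y=-8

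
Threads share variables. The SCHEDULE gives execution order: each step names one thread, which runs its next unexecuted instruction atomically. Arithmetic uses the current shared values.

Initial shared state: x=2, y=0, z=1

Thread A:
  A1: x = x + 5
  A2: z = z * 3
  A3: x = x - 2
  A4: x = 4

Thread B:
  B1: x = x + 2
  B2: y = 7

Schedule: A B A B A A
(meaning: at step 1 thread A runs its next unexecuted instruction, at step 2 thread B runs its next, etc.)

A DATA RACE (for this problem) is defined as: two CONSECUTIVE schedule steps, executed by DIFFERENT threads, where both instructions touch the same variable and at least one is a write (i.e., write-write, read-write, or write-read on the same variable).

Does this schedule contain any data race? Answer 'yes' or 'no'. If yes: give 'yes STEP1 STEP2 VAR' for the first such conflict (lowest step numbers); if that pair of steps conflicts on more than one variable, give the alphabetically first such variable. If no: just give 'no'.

Steps 1,2: A(x = x + 5) vs B(x = x + 2). RACE on x (W-W).
Steps 2,3: B(r=x,w=x) vs A(r=z,w=z). No conflict.
Steps 3,4: A(r=z,w=z) vs B(r=-,w=y). No conflict.
Steps 4,5: B(r=-,w=y) vs A(r=x,w=x). No conflict.
Steps 5,6: same thread (A). No race.
First conflict at steps 1,2.

Answer: yes 1 2 x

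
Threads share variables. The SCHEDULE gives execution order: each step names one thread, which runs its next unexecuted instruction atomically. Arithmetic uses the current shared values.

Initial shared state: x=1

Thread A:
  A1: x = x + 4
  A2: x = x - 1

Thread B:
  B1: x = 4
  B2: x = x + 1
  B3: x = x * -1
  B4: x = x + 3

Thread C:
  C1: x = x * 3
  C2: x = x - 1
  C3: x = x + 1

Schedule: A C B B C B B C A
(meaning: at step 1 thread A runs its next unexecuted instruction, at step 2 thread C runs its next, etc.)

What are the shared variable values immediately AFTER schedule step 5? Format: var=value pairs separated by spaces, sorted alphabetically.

Step 1: thread A executes A1 (x = x + 4). Shared: x=5. PCs: A@1 B@0 C@0
Step 2: thread C executes C1 (x = x * 3). Shared: x=15. PCs: A@1 B@0 C@1
Step 3: thread B executes B1 (x = 4). Shared: x=4. PCs: A@1 B@1 C@1
Step 4: thread B executes B2 (x = x + 1). Shared: x=5. PCs: A@1 B@2 C@1
Step 5: thread C executes C2 (x = x - 1). Shared: x=4. PCs: A@1 B@2 C@2

Answer: x=4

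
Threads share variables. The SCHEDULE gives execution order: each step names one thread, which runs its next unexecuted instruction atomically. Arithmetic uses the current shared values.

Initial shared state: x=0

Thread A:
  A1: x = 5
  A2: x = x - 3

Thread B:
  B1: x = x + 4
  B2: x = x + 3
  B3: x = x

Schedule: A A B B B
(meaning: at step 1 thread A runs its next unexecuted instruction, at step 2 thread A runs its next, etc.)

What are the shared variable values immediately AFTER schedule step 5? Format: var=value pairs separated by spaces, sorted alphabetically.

Step 1: thread A executes A1 (x = 5). Shared: x=5. PCs: A@1 B@0
Step 2: thread A executes A2 (x = x - 3). Shared: x=2. PCs: A@2 B@0
Step 3: thread B executes B1 (x = x + 4). Shared: x=6. PCs: A@2 B@1
Step 4: thread B executes B2 (x = x + 3). Shared: x=9. PCs: A@2 B@2
Step 5: thread B executes B3 (x = x). Shared: x=9. PCs: A@2 B@3

Answer: x=9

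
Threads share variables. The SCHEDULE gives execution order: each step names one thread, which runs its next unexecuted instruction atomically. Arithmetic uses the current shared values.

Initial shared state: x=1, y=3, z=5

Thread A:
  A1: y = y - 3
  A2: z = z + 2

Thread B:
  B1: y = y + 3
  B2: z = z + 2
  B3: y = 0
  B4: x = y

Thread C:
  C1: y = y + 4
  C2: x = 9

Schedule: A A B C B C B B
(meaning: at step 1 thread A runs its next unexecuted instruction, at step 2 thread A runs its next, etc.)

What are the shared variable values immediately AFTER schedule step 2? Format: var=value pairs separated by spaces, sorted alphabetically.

Step 1: thread A executes A1 (y = y - 3). Shared: x=1 y=0 z=5. PCs: A@1 B@0 C@0
Step 2: thread A executes A2 (z = z + 2). Shared: x=1 y=0 z=7. PCs: A@2 B@0 C@0

Answer: x=1 y=0 z=7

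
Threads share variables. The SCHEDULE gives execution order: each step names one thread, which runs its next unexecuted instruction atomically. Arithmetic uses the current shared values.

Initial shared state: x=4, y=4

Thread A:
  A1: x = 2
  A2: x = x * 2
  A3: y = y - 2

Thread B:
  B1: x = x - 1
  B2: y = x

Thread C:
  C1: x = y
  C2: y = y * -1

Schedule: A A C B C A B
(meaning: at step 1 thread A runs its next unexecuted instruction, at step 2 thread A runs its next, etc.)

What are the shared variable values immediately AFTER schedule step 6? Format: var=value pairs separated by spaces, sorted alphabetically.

Step 1: thread A executes A1 (x = 2). Shared: x=2 y=4. PCs: A@1 B@0 C@0
Step 2: thread A executes A2 (x = x * 2). Shared: x=4 y=4. PCs: A@2 B@0 C@0
Step 3: thread C executes C1 (x = y). Shared: x=4 y=4. PCs: A@2 B@0 C@1
Step 4: thread B executes B1 (x = x - 1). Shared: x=3 y=4. PCs: A@2 B@1 C@1
Step 5: thread C executes C2 (y = y * -1). Shared: x=3 y=-4. PCs: A@2 B@1 C@2
Step 6: thread A executes A3 (y = y - 2). Shared: x=3 y=-6. PCs: A@3 B@1 C@2

Answer: x=3 y=-6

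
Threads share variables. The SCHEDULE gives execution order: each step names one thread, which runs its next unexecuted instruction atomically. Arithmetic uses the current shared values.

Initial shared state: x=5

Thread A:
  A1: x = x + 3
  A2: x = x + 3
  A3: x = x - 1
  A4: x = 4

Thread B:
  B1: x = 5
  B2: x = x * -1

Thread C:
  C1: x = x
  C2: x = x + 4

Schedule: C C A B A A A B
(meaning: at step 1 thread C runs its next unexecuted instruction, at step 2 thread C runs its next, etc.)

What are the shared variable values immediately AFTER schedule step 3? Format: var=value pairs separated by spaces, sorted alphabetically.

Step 1: thread C executes C1 (x = x). Shared: x=5. PCs: A@0 B@0 C@1
Step 2: thread C executes C2 (x = x + 4). Shared: x=9. PCs: A@0 B@0 C@2
Step 3: thread A executes A1 (x = x + 3). Shared: x=12. PCs: A@1 B@0 C@2

Answer: x=12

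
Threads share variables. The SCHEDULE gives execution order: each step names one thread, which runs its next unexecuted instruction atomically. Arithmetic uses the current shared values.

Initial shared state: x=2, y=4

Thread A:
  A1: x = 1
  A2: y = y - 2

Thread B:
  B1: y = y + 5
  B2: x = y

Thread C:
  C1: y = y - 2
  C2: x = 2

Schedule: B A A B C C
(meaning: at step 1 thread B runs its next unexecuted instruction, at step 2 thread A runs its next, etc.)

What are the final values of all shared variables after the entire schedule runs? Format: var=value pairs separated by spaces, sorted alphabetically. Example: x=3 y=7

Step 1: thread B executes B1 (y = y + 5). Shared: x=2 y=9. PCs: A@0 B@1 C@0
Step 2: thread A executes A1 (x = 1). Shared: x=1 y=9. PCs: A@1 B@1 C@0
Step 3: thread A executes A2 (y = y - 2). Shared: x=1 y=7. PCs: A@2 B@1 C@0
Step 4: thread B executes B2 (x = y). Shared: x=7 y=7. PCs: A@2 B@2 C@0
Step 5: thread C executes C1 (y = y - 2). Shared: x=7 y=5. PCs: A@2 B@2 C@1
Step 6: thread C executes C2 (x = 2). Shared: x=2 y=5. PCs: A@2 B@2 C@2

Answer: x=2 y=5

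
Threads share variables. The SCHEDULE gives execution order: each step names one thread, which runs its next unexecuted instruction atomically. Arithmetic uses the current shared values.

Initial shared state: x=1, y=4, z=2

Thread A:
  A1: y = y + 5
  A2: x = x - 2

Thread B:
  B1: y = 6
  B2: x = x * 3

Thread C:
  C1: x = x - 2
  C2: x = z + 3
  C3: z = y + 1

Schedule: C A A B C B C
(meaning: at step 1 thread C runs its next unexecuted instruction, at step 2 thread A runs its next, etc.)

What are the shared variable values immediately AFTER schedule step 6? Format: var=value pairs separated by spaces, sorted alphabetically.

Answer: x=15 y=6 z=2

Derivation:
Step 1: thread C executes C1 (x = x - 2). Shared: x=-1 y=4 z=2. PCs: A@0 B@0 C@1
Step 2: thread A executes A1 (y = y + 5). Shared: x=-1 y=9 z=2. PCs: A@1 B@0 C@1
Step 3: thread A executes A2 (x = x - 2). Shared: x=-3 y=9 z=2. PCs: A@2 B@0 C@1
Step 4: thread B executes B1 (y = 6). Shared: x=-3 y=6 z=2. PCs: A@2 B@1 C@1
Step 5: thread C executes C2 (x = z + 3). Shared: x=5 y=6 z=2. PCs: A@2 B@1 C@2
Step 6: thread B executes B2 (x = x * 3). Shared: x=15 y=6 z=2. PCs: A@2 B@2 C@2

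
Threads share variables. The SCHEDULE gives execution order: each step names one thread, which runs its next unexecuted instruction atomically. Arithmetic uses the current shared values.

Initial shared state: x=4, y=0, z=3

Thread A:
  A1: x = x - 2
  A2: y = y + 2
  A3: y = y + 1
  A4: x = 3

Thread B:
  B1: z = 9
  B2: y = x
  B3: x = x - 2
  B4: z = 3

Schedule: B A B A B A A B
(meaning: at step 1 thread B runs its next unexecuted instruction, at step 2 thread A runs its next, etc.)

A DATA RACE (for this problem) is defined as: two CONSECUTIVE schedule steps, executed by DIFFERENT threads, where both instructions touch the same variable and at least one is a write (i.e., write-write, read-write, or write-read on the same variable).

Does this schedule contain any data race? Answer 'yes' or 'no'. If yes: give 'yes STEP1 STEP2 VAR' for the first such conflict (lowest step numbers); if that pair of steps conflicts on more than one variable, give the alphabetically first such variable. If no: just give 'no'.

Steps 1,2: B(r=-,w=z) vs A(r=x,w=x). No conflict.
Steps 2,3: A(x = x - 2) vs B(y = x). RACE on x (W-R).
Steps 3,4: B(y = x) vs A(y = y + 2). RACE on y (W-W).
Steps 4,5: A(r=y,w=y) vs B(r=x,w=x). No conflict.
Steps 5,6: B(r=x,w=x) vs A(r=y,w=y). No conflict.
Steps 6,7: same thread (A). No race.
Steps 7,8: A(r=-,w=x) vs B(r=-,w=z). No conflict.
First conflict at steps 2,3.

Answer: yes 2 3 x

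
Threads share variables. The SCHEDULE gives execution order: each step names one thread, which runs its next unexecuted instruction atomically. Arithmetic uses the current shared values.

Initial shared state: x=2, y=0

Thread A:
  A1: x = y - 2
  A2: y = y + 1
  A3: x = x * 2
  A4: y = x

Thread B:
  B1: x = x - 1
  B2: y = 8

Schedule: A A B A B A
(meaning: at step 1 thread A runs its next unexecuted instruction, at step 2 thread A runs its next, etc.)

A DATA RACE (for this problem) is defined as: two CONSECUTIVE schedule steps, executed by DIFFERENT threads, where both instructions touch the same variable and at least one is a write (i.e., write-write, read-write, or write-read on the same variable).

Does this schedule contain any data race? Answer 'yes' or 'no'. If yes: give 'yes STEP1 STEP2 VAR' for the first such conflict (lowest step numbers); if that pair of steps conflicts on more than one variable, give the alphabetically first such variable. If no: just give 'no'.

Answer: yes 3 4 x

Derivation:
Steps 1,2: same thread (A). No race.
Steps 2,3: A(r=y,w=y) vs B(r=x,w=x). No conflict.
Steps 3,4: B(x = x - 1) vs A(x = x * 2). RACE on x (W-W).
Steps 4,5: A(r=x,w=x) vs B(r=-,w=y). No conflict.
Steps 5,6: B(y = 8) vs A(y = x). RACE on y (W-W).
First conflict at steps 3,4.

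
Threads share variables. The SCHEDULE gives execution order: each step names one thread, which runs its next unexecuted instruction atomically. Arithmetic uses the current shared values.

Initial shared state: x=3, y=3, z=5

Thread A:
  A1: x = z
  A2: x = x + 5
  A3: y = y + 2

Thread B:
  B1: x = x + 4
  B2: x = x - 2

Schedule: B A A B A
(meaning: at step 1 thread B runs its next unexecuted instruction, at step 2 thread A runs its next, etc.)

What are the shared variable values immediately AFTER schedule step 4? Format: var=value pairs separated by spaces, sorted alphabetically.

Step 1: thread B executes B1 (x = x + 4). Shared: x=7 y=3 z=5. PCs: A@0 B@1
Step 2: thread A executes A1 (x = z). Shared: x=5 y=3 z=5. PCs: A@1 B@1
Step 3: thread A executes A2 (x = x + 5). Shared: x=10 y=3 z=5. PCs: A@2 B@1
Step 4: thread B executes B2 (x = x - 2). Shared: x=8 y=3 z=5. PCs: A@2 B@2

Answer: x=8 y=3 z=5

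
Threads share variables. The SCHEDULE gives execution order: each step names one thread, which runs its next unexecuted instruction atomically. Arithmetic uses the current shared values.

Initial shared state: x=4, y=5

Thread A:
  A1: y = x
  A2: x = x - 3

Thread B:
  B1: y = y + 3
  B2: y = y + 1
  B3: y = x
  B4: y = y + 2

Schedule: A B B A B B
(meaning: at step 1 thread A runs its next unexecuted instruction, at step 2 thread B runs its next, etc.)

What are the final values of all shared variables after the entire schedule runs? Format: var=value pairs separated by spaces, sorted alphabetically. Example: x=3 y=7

Answer: x=1 y=3

Derivation:
Step 1: thread A executes A1 (y = x). Shared: x=4 y=4. PCs: A@1 B@0
Step 2: thread B executes B1 (y = y + 3). Shared: x=4 y=7. PCs: A@1 B@1
Step 3: thread B executes B2 (y = y + 1). Shared: x=4 y=8. PCs: A@1 B@2
Step 4: thread A executes A2 (x = x - 3). Shared: x=1 y=8. PCs: A@2 B@2
Step 5: thread B executes B3 (y = x). Shared: x=1 y=1. PCs: A@2 B@3
Step 6: thread B executes B4 (y = y + 2). Shared: x=1 y=3. PCs: A@2 B@4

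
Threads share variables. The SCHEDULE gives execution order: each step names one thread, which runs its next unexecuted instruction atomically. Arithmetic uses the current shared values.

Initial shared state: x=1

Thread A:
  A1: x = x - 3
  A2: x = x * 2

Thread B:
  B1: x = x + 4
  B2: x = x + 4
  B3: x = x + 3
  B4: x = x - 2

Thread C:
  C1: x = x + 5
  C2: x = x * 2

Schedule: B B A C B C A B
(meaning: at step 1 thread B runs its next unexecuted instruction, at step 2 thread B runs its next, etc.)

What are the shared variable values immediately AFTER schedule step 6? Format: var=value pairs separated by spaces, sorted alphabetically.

Answer: x=28

Derivation:
Step 1: thread B executes B1 (x = x + 4). Shared: x=5. PCs: A@0 B@1 C@0
Step 2: thread B executes B2 (x = x + 4). Shared: x=9. PCs: A@0 B@2 C@0
Step 3: thread A executes A1 (x = x - 3). Shared: x=6. PCs: A@1 B@2 C@0
Step 4: thread C executes C1 (x = x + 5). Shared: x=11. PCs: A@1 B@2 C@1
Step 5: thread B executes B3 (x = x + 3). Shared: x=14. PCs: A@1 B@3 C@1
Step 6: thread C executes C2 (x = x * 2). Shared: x=28. PCs: A@1 B@3 C@2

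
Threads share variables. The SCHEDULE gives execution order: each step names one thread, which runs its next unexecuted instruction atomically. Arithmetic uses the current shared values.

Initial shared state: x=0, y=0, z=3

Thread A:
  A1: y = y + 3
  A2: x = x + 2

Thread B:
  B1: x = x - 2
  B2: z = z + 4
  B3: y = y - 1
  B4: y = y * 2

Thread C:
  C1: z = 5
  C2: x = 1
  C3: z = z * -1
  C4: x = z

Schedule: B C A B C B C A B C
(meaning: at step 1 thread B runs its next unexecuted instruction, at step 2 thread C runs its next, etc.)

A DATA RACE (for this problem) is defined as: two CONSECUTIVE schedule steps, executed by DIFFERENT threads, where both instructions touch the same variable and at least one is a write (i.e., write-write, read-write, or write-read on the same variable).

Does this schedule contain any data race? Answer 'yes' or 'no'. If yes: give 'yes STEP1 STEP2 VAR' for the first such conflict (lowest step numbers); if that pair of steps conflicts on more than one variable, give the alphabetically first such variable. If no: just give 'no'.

Answer: no

Derivation:
Steps 1,2: B(r=x,w=x) vs C(r=-,w=z). No conflict.
Steps 2,3: C(r=-,w=z) vs A(r=y,w=y). No conflict.
Steps 3,4: A(r=y,w=y) vs B(r=z,w=z). No conflict.
Steps 4,5: B(r=z,w=z) vs C(r=-,w=x). No conflict.
Steps 5,6: C(r=-,w=x) vs B(r=y,w=y). No conflict.
Steps 6,7: B(r=y,w=y) vs C(r=z,w=z). No conflict.
Steps 7,8: C(r=z,w=z) vs A(r=x,w=x). No conflict.
Steps 8,9: A(r=x,w=x) vs B(r=y,w=y). No conflict.
Steps 9,10: B(r=y,w=y) vs C(r=z,w=x). No conflict.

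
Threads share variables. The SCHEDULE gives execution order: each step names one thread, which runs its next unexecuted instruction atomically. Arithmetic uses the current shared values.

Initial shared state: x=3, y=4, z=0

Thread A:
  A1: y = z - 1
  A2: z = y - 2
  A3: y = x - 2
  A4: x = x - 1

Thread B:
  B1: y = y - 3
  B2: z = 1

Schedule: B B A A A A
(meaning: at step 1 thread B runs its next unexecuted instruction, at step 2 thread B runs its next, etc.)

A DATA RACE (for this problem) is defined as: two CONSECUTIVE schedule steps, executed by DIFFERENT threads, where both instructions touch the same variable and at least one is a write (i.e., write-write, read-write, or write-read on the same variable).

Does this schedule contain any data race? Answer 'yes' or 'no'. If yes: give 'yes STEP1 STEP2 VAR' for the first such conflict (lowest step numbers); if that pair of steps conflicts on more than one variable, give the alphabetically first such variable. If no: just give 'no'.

Answer: yes 2 3 z

Derivation:
Steps 1,2: same thread (B). No race.
Steps 2,3: B(z = 1) vs A(y = z - 1). RACE on z (W-R).
Steps 3,4: same thread (A). No race.
Steps 4,5: same thread (A). No race.
Steps 5,6: same thread (A). No race.
First conflict at steps 2,3.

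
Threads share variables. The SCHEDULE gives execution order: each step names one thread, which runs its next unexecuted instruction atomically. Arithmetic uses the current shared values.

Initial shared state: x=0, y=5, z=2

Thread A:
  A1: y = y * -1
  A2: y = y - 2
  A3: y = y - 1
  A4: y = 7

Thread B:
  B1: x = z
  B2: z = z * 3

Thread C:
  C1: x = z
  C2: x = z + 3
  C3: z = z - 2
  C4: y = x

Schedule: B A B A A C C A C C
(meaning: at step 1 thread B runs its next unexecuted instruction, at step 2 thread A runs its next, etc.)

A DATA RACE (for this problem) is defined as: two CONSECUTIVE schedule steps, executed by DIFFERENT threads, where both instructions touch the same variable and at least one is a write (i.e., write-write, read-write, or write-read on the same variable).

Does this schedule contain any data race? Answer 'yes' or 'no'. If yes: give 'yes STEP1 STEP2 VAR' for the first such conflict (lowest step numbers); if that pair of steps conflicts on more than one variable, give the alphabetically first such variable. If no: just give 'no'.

Steps 1,2: B(r=z,w=x) vs A(r=y,w=y). No conflict.
Steps 2,3: A(r=y,w=y) vs B(r=z,w=z). No conflict.
Steps 3,4: B(r=z,w=z) vs A(r=y,w=y). No conflict.
Steps 4,5: same thread (A). No race.
Steps 5,6: A(r=y,w=y) vs C(r=z,w=x). No conflict.
Steps 6,7: same thread (C). No race.
Steps 7,8: C(r=z,w=x) vs A(r=-,w=y). No conflict.
Steps 8,9: A(r=-,w=y) vs C(r=z,w=z). No conflict.
Steps 9,10: same thread (C). No race.

Answer: no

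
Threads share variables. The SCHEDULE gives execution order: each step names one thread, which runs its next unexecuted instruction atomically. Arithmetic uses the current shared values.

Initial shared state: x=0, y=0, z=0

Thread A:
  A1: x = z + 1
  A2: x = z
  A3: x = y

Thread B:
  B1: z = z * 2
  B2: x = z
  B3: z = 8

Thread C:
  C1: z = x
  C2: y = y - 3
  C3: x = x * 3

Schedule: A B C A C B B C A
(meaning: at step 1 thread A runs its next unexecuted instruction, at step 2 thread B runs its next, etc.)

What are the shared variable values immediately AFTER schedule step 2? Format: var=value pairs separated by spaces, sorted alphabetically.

Answer: x=1 y=0 z=0

Derivation:
Step 1: thread A executes A1 (x = z + 1). Shared: x=1 y=0 z=0. PCs: A@1 B@0 C@0
Step 2: thread B executes B1 (z = z * 2). Shared: x=1 y=0 z=0. PCs: A@1 B@1 C@0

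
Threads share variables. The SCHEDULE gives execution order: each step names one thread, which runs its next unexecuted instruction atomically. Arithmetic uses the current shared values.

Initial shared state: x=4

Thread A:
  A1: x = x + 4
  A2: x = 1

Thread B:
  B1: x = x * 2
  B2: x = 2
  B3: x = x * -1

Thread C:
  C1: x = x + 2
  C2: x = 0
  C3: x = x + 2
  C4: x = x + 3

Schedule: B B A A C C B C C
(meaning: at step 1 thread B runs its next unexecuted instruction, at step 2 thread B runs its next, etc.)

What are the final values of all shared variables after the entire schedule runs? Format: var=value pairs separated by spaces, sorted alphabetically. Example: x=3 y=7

Step 1: thread B executes B1 (x = x * 2). Shared: x=8. PCs: A@0 B@1 C@0
Step 2: thread B executes B2 (x = 2). Shared: x=2. PCs: A@0 B@2 C@0
Step 3: thread A executes A1 (x = x + 4). Shared: x=6. PCs: A@1 B@2 C@0
Step 4: thread A executes A2 (x = 1). Shared: x=1. PCs: A@2 B@2 C@0
Step 5: thread C executes C1 (x = x + 2). Shared: x=3. PCs: A@2 B@2 C@1
Step 6: thread C executes C2 (x = 0). Shared: x=0. PCs: A@2 B@2 C@2
Step 7: thread B executes B3 (x = x * -1). Shared: x=0. PCs: A@2 B@3 C@2
Step 8: thread C executes C3 (x = x + 2). Shared: x=2. PCs: A@2 B@3 C@3
Step 9: thread C executes C4 (x = x + 3). Shared: x=5. PCs: A@2 B@3 C@4

Answer: x=5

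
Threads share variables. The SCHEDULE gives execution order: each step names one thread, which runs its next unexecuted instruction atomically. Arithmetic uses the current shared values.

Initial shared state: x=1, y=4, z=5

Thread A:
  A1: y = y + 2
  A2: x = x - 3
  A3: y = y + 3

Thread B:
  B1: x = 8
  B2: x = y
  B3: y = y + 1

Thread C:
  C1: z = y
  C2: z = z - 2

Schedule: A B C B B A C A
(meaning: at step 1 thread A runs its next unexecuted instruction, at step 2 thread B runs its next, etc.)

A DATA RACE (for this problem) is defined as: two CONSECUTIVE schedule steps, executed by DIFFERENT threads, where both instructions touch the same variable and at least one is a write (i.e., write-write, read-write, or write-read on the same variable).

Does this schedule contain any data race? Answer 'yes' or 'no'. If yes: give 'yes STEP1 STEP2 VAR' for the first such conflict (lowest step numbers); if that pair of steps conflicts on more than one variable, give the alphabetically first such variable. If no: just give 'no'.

Answer: no

Derivation:
Steps 1,2: A(r=y,w=y) vs B(r=-,w=x). No conflict.
Steps 2,3: B(r=-,w=x) vs C(r=y,w=z). No conflict.
Steps 3,4: C(r=y,w=z) vs B(r=y,w=x). No conflict.
Steps 4,5: same thread (B). No race.
Steps 5,6: B(r=y,w=y) vs A(r=x,w=x). No conflict.
Steps 6,7: A(r=x,w=x) vs C(r=z,w=z). No conflict.
Steps 7,8: C(r=z,w=z) vs A(r=y,w=y). No conflict.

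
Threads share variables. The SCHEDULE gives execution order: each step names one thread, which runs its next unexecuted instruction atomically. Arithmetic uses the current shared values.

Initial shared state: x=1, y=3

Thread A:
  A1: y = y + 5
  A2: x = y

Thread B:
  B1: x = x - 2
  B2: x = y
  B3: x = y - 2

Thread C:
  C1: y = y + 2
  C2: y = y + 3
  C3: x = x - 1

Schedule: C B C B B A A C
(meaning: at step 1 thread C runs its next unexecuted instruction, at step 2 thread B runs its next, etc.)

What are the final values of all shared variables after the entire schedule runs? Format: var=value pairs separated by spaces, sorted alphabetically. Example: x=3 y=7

Answer: x=12 y=13

Derivation:
Step 1: thread C executes C1 (y = y + 2). Shared: x=1 y=5. PCs: A@0 B@0 C@1
Step 2: thread B executes B1 (x = x - 2). Shared: x=-1 y=5. PCs: A@0 B@1 C@1
Step 3: thread C executes C2 (y = y + 3). Shared: x=-1 y=8. PCs: A@0 B@1 C@2
Step 4: thread B executes B2 (x = y). Shared: x=8 y=8. PCs: A@0 B@2 C@2
Step 5: thread B executes B3 (x = y - 2). Shared: x=6 y=8. PCs: A@0 B@3 C@2
Step 6: thread A executes A1 (y = y + 5). Shared: x=6 y=13. PCs: A@1 B@3 C@2
Step 7: thread A executes A2 (x = y). Shared: x=13 y=13. PCs: A@2 B@3 C@2
Step 8: thread C executes C3 (x = x - 1). Shared: x=12 y=13. PCs: A@2 B@3 C@3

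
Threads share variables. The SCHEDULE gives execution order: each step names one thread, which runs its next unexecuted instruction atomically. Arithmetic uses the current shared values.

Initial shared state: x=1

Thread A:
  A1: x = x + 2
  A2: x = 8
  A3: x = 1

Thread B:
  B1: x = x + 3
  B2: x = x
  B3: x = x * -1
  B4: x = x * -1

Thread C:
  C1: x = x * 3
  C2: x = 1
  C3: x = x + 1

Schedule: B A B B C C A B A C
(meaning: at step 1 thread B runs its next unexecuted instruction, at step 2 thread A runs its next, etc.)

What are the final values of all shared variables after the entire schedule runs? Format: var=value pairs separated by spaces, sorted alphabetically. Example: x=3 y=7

Answer: x=2

Derivation:
Step 1: thread B executes B1 (x = x + 3). Shared: x=4. PCs: A@0 B@1 C@0
Step 2: thread A executes A1 (x = x + 2). Shared: x=6. PCs: A@1 B@1 C@0
Step 3: thread B executes B2 (x = x). Shared: x=6. PCs: A@1 B@2 C@0
Step 4: thread B executes B3 (x = x * -1). Shared: x=-6. PCs: A@1 B@3 C@0
Step 5: thread C executes C1 (x = x * 3). Shared: x=-18. PCs: A@1 B@3 C@1
Step 6: thread C executes C2 (x = 1). Shared: x=1. PCs: A@1 B@3 C@2
Step 7: thread A executes A2 (x = 8). Shared: x=8. PCs: A@2 B@3 C@2
Step 8: thread B executes B4 (x = x * -1). Shared: x=-8. PCs: A@2 B@4 C@2
Step 9: thread A executes A3 (x = 1). Shared: x=1. PCs: A@3 B@4 C@2
Step 10: thread C executes C3 (x = x + 1). Shared: x=2. PCs: A@3 B@4 C@3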